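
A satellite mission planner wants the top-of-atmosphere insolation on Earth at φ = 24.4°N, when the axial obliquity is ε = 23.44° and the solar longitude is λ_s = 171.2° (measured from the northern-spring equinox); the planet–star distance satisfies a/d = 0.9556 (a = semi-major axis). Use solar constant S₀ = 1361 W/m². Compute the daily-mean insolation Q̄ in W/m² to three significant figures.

Q̄ ≈ 375 W/m²

Solar declination: sin δ = sin ε · sin λ_s = sin 23.44° × sin 171.2° = 0.06086, so δ = +3.489°.
cos H₀ = −tan(+24.4°) tan(+3.489°) = -0.0277, H₀ = 1.5985 rad.
Bracket: H₀ sin φ sin δ + cos φ cos δ sin H₀ = 1.5985×0.41310×0.06086 + 0.91068×0.99815×0.99962 = 0.040188 + 0.908650 = 0.948838.
Inverse-square distance factor (a/d)² = 0.9556² = 0.913171.
Q̄ = (S₀/π) × 0.913171 × [bracket] = (1361/π) × 0.913171 × 0.948838 = 375.4 W/m².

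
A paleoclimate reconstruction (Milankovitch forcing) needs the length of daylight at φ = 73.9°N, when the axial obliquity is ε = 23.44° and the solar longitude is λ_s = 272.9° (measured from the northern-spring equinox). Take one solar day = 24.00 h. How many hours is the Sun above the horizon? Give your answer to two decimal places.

0.00 h

Solar declination: sin δ = sin ε · sin λ_s = sin 23.44° × sin 272.9° = -0.39728, so δ = -23.408°.
cos H₀ = −tan φ · tan δ = 1.4998 ≥ 1, so the Sun never rises (polar night) and H₀ = 0.
Daylight = 2H₀/(2π) × 24.00 h = (0.0000/π) × 24.00 = 0.00 h.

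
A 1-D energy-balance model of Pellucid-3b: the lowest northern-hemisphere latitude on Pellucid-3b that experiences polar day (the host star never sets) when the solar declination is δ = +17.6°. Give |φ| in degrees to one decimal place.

Polar day requires cos H₀ = −tan φ tan δ ≤ −1, i.e. tan φ tan δ ≥ 1.
The boundary is |tan φ| · |tan δ| = 1, so |φ| = 90° − |δ| = 90° − 17.6° = 72.4° in the northern hemisphere.

|φ| = 72.4°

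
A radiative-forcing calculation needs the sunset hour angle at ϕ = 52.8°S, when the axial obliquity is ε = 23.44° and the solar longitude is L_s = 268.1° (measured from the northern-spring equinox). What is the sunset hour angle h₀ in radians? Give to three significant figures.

h₀ = 2.18 rad

Solar declination: sin δ = sin ε · sin L_s = sin 23.44° × sin 268.1° = -0.39757, so δ = -23.426°.
cos h₀ = −tan ϕ · tan δ = −tan(-52.8°) × tan(-23.426°) = -0.5708, so h₀ = 2.1783 rad = 124.81°.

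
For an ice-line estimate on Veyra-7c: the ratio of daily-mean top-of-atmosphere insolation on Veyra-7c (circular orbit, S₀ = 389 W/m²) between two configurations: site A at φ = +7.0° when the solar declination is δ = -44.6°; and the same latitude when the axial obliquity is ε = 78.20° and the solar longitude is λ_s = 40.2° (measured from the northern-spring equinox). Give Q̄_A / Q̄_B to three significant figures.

Q̄_A / Q̄_B ≈ 0.646

— Configuration A (φ=+7.0°):
cos H₀ = −tan(+7.0°) tan(-44.600°) = 0.1211, H₀ = 1.4494 rad.
Bracket: H₀ sin φ sin δ + cos φ cos δ sin H₀ = 1.4494×0.12187×-0.70215 + 0.99255×0.71203×0.99264 = -0.124027 + 0.701524 = 0.577497.
Q̄ = (S₀/π) × [bracket] = (389/π) × 0.577497 = 71.507 W/m².
— Configuration B (φ=+7.0°):
Solar declination: sin δ = sin ε · sin λ_s = sin 78.20° × sin 40.2° = 0.63182, so δ = +39.184°.
cos H₀ = −tan(+7.0°) tan(+39.184°) = -0.1001, H₀ = 1.6710 rad.
Bracket: H₀ sin φ sin δ + cos φ cos δ sin H₀ = 1.6710×0.12187×0.63182 + 0.99255×0.77512×0.99498 = 0.128667 + 0.765483 = 0.894150.
Q̄ = (S₀/π) × [bracket] = (389/π) × 0.894150 = 110.72 W/m².
Ratio Q̄_A / Q̄_B = 71.507 / 110.72 = 0.6458.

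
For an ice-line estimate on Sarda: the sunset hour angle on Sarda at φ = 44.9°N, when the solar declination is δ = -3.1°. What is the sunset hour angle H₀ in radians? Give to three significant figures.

cos H₀ = −tan φ · tan δ = −tan(+44.9°) × tan(-3.100°) = 0.0540, so H₀ = 1.5168 rad = 86.91°.

H₀ = 1.52 rad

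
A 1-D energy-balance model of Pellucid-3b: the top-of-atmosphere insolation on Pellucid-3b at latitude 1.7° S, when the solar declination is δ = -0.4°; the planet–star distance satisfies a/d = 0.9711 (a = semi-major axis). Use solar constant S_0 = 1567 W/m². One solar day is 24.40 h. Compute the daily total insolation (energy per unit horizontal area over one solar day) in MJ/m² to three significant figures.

41.3 MJ/m²

cos h₀ = −tan(-1.7°) tan(-0.400°) = -0.0002, h₀ = 1.5710 rad.
Bracket: h₀ sin ϕ sin δ + cos ϕ cos δ sin h₀ = 1.5710×-0.02967×-0.00698 + 0.99956×0.99998×1.00000 = 0.000325 + 0.999540 = 0.999865.
Inverse-square distance factor (a/d)² = 0.9711² = 0.943035.
Q̄ = (S_0/π) × 0.943035 × [bracket] = (1567/π) × 0.943035 × 0.999865 = 470.31 W/m².
Daily total = Q̄ × 24.40 h × 3600 s/h = 470.31 × 24.40 × 3600 / 10⁶ = 41.31 MJ/m².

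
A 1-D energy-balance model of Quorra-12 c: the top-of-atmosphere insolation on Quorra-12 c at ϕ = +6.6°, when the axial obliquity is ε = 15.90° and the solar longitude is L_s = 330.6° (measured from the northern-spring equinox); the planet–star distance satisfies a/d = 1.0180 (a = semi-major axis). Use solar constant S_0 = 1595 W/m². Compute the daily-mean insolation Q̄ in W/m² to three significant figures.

Solar declination: sin δ = sin ε · sin L_s = sin 15.90° × sin 330.6° = -0.13449, so δ = -7.729°.
cos h₀ = −tan(+6.6°) tan(-7.729°) = 0.0157, h₀ = 1.5551 rad.
Bracket: h₀ sin ϕ sin δ + cos ϕ cos δ sin h₀ = 1.5551×0.11494×-0.13449 + 0.99337×0.99092×0.99988 = -0.024039 + 0.984232 = 0.960193.
Inverse-square distance factor (a/d)² = 1.0180² = 1.036324.
Q̄ = (S_0/π) × 1.036324 × [bracket] = (1595/π) × 1.036324 × 0.960193 = 505.2 W/m².

Q̄ ≈ 505 W/m²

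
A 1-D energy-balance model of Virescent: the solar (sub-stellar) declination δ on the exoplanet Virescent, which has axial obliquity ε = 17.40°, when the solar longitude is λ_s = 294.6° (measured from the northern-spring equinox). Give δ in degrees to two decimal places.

sin δ = sin ε · sin λ_s = sin 17.40° × sin 294.6° = -0.271899.
δ = arcsin(-0.271899) = -15.78°.

δ = -15.78°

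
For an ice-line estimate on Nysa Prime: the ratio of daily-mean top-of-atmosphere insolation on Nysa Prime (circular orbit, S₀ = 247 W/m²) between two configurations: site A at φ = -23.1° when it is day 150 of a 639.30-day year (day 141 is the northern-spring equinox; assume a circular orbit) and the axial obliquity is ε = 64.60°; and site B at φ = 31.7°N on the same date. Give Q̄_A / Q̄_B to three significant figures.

Q̄_A / Q̄_B ≈ 0.949

— Configuration A (φ=-23.1°):
Solar longitude: λ_s = 360° × (150 − 141)/639.30 = 5.068°.
sin δ = sin 64.60° × sin 5.068° = 0.07980, so δ = +4.577°.
cos H₀ = −tan(-23.1°) tan(+4.577°) = 0.0341, H₀ = 1.5366 rad.
Bracket: H₀ sin φ sin δ + cos φ cos δ sin H₀ = 1.5366×-0.39234×0.07980 + 0.91982×0.99681×0.99942 = -0.048109 + 0.916354 = 0.868245.
Q̄ = (S₀/π) × [bracket] = (247/π) × 0.868245 = 68.264 W/m².
— Configuration B (φ=+31.7°):
cos H₀ = −tan(+31.7°) tan(+4.577°) = -0.0494, H₀ = 1.6203 rad.
Bracket: H₀ sin φ sin δ + cos φ cos δ sin H₀ = 1.6203×0.52547×0.07980 + 0.85081×0.99681×0.99878 = 0.067943 + 0.847061 = 0.915004.
Q̄ = (S₀/π) × [bracket] = (247/π) × 0.915004 = 71.940 W/m².
Ratio Q̄_A / Q̄_B = 68.264 / 71.940 = 0.9489.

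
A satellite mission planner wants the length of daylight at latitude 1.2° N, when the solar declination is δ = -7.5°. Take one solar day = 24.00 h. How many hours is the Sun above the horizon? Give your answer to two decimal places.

cos h₀ = −tan ϕ · tan δ = −tan(+1.2°) × tan(-7.500°) = 0.0028, so h₀ = 1.5680 rad = 89.84°.
Daylight = 2h₀/(2π) × 24.00 h = (1.5680/π) × 24.00 = 11.98 h.

11.98 h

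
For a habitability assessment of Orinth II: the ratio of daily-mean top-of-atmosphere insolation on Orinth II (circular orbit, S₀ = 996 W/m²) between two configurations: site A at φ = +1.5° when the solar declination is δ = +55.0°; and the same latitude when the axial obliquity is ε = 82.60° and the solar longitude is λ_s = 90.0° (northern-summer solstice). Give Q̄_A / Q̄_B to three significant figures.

Q̄_A / Q̄_B ≈ 3.53

— Configuration A (φ=+1.5°):
cos H₀ = −tan(+1.5°) tan(+55.000°) = -0.0374, H₀ = 1.6082 rad.
Bracket: H₀ sin φ sin δ + cos φ cos δ sin H₀ = 1.6082×0.02618×0.81915 + 0.99966×0.57358×0.99930 = 0.034488 + 0.572984 = 0.607472.
Q̄ = (S₀/π) × [bracket] = (996/π) × 0.607472 = 192.59 W/m².
— Configuration B (φ=+1.5°):
Solar declination: sin δ = sin ε · sin λ_s = sin 82.60° × sin 90.0° = 0.99167, so δ = +82.600°.
cos H₀ = −tan(+1.5°) tan(+82.600°) = -0.2016, H₀ = 1.7738 rad.
Bracket: H₀ sin φ sin δ + cos φ cos δ sin H₀ = 1.7738×0.02618×0.99167 + 0.99966×0.12880×0.97946 = 0.046051 + 0.126112 = 0.172163.
Q̄ = (S₀/π) × [bracket] = (996/π) × 0.172163 = 54.582 W/m².
Ratio Q̄_A / Q̄_B = 192.59 / 54.582 = 3.528.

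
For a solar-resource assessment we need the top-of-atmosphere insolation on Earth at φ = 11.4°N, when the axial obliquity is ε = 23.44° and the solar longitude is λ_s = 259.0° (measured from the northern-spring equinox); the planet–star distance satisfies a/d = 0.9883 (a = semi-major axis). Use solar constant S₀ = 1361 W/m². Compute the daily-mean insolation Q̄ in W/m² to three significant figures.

Solar declination: sin δ = sin ε · sin λ_s = sin 23.44° × sin 259.0° = -0.39048, so δ = -22.984°.
cos H₀ = −tan(+11.4°) tan(-22.984°) = 0.0855, H₀ = 1.4852 rad.
Bracket: H₀ sin φ sin δ + cos φ cos δ sin H₀ = 1.4852×0.19766×-0.39048 + 0.98027×0.92061×0.99634 = -0.114631 + 0.899143 = 0.784512.
Inverse-square distance factor (a/d)² = 0.9883² = 0.976737.
Q̄ = (S₀/π) × 0.976737 × [bracket] = (1361/π) × 0.976737 × 0.784512 = 332.0 W/m².

Q̄ ≈ 332 W/m²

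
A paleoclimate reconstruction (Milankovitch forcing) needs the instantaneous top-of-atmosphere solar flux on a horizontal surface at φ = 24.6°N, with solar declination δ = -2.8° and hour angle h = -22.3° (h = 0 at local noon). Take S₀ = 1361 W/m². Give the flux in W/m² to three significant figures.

1.12e+03 W/m²

cos θ_z = sin φ sin δ + cos φ cos δ cos h = -0.020335 + 0.840230 = 0.819895.
Flux = S₀ · cos θ_z = 1361 × 0.819895 = 1116 W/m².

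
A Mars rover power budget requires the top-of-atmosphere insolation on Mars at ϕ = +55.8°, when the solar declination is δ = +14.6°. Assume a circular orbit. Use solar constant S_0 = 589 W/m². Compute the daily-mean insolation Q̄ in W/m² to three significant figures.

cos h₀ = −tan(+55.8°) tan(+14.600°) = -0.3833, h₀ = 1.9641 rad.
Bracket: h₀ sin ϕ sin δ + cos ϕ cos δ sin h₀ = 1.9641×0.82708×0.25207 + 0.56208×0.96771×0.92363 = 0.409480 + 0.502390 = 0.911870.
Q̄ = (S_0/π) × [bracket] = (589/π) × 0.911870 = 171.0 W/m².

Q̄ ≈ 171 W/m²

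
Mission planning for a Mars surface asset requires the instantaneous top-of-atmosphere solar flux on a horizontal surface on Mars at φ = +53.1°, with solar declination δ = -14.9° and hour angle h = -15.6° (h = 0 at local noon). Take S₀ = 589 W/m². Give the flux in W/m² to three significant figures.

cos θ_z = sin φ sin δ + cos φ cos δ cos h = -0.205625 + 0.558857 = 0.353232.
Flux = S₀ · cos θ_z = 589 × 0.353232 = 208.1 W/m².

208 W/m²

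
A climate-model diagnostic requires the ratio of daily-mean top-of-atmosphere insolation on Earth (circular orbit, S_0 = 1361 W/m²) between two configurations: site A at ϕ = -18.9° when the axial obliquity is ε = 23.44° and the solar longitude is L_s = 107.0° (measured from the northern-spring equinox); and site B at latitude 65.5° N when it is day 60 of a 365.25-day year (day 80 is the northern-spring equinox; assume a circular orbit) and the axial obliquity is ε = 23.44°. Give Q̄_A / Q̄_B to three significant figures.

— Configuration A (ϕ=-18.9°):
Solar declination: sin δ = sin ε · sin L_s = sin 23.44° × sin 107.0° = 0.38041, so δ = +22.359°.
cos h₀ = −tan(-18.9°) tan(+22.359°) = 0.1408, h₀ = 1.4295 rad.
Bracket: h₀ sin ϕ sin δ + cos ϕ cos δ sin h₀ = 1.4295×-0.32392×0.38041 + 0.94609×0.92482×0.99003 = -0.176146 + 0.866240 = 0.690094.
Q̄ = (S_0/π) × [bracket] = (1361/π) × 0.690094 = 298.96 W/m².
— Configuration B (ϕ=+65.5°):
Solar longitude: L_s = 360° × (60 − 80)/365.25 = -19.713°, i.e. -19.713° + 360° = 340.287°.
sin δ = sin 23.44° × sin 340.287° = -0.13417, so δ = -7.711°.
cos h₀ = −tan(+65.5°) tan(-7.711°) = 0.2971, h₀ = 1.2691 rad.
Bracket: h₀ sin ϕ sin δ + cos ϕ cos δ sin h₀ = 1.2691×0.90996×-0.13417 + 0.41469×0.99096×0.95484 = -0.154944 + 0.392383 = 0.237439.
Q̄ = (S_0/π) × [bracket] = (1361/π) × 0.237439 = 102.86 W/m².
Ratio Q̄_A / Q̄_B = 298.96 / 102.86 = 2.906.

Q̄_A / Q̄_B ≈ 2.91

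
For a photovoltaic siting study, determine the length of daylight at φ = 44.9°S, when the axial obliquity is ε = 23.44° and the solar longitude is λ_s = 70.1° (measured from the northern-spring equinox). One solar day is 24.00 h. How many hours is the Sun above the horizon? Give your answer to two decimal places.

Solar declination: sin δ = sin ε · sin λ_s = sin 23.44° × sin 70.1° = 0.37404, so δ = +21.965°.
cos H₀ = −tan φ · tan δ = −tan(-44.9°) × tan(+21.965°) = 0.4019, so H₀ = 1.1572 rad = 66.30°.
Daylight = 2H₀/(2π) × 24.00 h = (1.1572/π) × 24.00 = 8.84 h.

8.84 h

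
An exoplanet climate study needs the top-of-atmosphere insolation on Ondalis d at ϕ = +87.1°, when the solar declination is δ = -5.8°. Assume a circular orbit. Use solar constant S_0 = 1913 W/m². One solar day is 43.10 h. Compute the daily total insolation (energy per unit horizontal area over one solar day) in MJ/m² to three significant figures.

0.00 MJ/m²

cos h₀ = −tan(+87.1°) tan(-5.800°) = 2.0051 ≥ 1 ⇒ polar night, h₀ = 0 and Q̄ = 0.
Daily total = Q̄ × 43.10 h × 3600 s/h = 0.00 MJ/m².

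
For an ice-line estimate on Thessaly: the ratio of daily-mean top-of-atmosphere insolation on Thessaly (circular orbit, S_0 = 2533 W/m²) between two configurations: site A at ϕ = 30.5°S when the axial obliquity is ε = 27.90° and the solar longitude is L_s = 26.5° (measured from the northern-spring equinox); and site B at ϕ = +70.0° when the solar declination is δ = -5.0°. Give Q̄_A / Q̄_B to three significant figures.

Q̄_A / Q̄_B ≈ 3.08

— Configuration A (ϕ=-30.5°):
Solar declination: sin δ = sin ε · sin L_s = sin 27.90° × sin 26.5° = 0.20879, so δ = +12.051°.
cos h₀ = −tan(-30.5°) tan(+12.051°) = 0.1258, h₀ = 1.4447 rad.
Bracket: h₀ sin ϕ sin δ + cos ϕ cos δ sin h₀ = 1.4447×-0.50754×0.20879 + 0.86163×0.97796×0.99206 = -0.153094 + 0.835949 = 0.682855.
Q̄ = (S_0/π) × [bracket] = (2533/π) × 0.682855 = 550.57 W/m².
— Configuration B (ϕ=+70.0°):
cos h₀ = −tan(+70.0°) tan(-5.000°) = 0.2404, h₀ = 1.3280 rad.
Bracket: h₀ sin ϕ sin δ + cos ϕ cos δ sin h₀ = 1.3280×0.93969×-0.08716 + 0.34202×0.99619×0.97068 = -0.108768 + 0.330727 = 0.221959.
Q̄ = (S_0/π) × [bracket] = (2533/π) × 0.221959 = 178.96 W/m².
Ratio Q̄_A / Q̄_B = 550.57 / 178.96 = 3.076.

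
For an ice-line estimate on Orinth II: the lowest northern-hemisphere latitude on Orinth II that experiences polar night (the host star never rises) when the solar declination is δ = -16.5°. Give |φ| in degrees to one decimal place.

Polar night requires cos H₀ = −tan φ tan δ ≥ 1, i.e. tan φ tan δ ≤ −1.
The boundary is |tan φ| · |tan δ| = 1, so |φ| = 90° − |δ| = 90° − 16.5° = 73.5° in the northern hemisphere.

|φ| = 73.5°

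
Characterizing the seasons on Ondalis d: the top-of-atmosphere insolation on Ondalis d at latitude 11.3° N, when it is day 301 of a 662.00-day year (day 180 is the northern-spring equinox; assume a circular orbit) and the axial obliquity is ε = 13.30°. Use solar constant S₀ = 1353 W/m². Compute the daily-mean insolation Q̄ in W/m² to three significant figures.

Q̄ ≈ 441 W/m²

Solar longitude: λ_s = 360° × (301 − 180)/662.00 = 65.801°.
sin δ = sin 13.30° × sin 65.801° = 0.20983, so δ = +12.113°.
cos H₀ = −tan(+11.3°) tan(+12.113°) = -0.0429, H₀ = 1.6137 rad.
Bracket: H₀ sin φ sin δ + cos φ cos δ sin H₀ = 1.6137×0.19595×0.20983 + 0.98061×0.97774×0.99908 = 0.066349 + 0.957900 = 1.024249.
Q̄ = (S₀/π) × [bracket] = (1353/π) × 1.024249 = 441.1 W/m².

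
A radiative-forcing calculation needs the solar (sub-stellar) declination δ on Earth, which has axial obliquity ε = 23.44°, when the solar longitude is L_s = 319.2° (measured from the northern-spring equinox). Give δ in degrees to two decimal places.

δ = -15.07°

sin δ = sin ε · sin L_s = sin 23.44° × sin 319.2° = -0.259923.
δ = arcsin(-0.259923) = -15.07°.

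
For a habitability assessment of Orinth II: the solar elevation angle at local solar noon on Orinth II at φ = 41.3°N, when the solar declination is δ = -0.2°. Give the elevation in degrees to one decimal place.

48.5°

At local noon the hour angle is zero, so the zenith angle equals |φ − δ| = |+41.3° − (-0.200°)| = 41.500°.
Elevation = 90° − 41.500° = 48.5°.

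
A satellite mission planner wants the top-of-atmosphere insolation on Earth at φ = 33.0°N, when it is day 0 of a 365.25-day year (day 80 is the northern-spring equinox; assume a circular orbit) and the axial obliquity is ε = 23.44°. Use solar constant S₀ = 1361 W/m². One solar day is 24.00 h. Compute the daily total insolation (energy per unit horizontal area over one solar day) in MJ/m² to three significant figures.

Solar longitude: λ_s = 360° × (0 − 80)/365.25 = -78.850°, i.e. -78.850° + 360° = 281.150°.
sin δ = sin 23.44° × sin 281.150° = -0.39028, so δ = -22.972°.
cos H₀ = −tan(+33.0°) tan(-22.972°) = 0.2753, H₀ = 1.2919 rad.
Bracket: H₀ sin φ sin δ + cos φ cos δ sin H₀ = 1.2919×0.54464×-0.39028 + 0.83867×0.92070×0.96136 = -0.274609 + 0.742327 = 0.467718.
Q̄ = (S₀/π) × [bracket] = (1361/π) × 0.467718 = 202.62 W/m².
Daily total = Q̄ × 24.00 h × 3600 s/h = 202.62 × 24.00 × 3600 / 10⁶ = 17.51 MJ/m².

17.5 MJ/m²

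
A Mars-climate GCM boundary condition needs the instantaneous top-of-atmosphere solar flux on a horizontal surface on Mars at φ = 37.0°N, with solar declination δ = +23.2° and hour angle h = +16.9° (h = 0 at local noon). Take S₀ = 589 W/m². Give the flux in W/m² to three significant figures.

553 W/m²

cos θ_z = sin φ sin δ + cos φ cos δ cos h = 0.237080 + 0.702353 = 0.939433.
Flux = S₀ · cos θ_z = 589 × 0.939433 = 553.3 W/m².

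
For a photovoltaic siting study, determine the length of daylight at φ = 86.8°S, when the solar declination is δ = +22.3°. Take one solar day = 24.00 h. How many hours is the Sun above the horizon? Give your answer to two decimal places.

0.00 h

cos H₀ = −tan φ · tan δ = 7.3357 ≥ 1, so the Sun never rises (polar night) and H₀ = 0.
Daylight = 2H₀/(2π) × 24.00 h = (0.0000/π) × 24.00 = 0.00 h.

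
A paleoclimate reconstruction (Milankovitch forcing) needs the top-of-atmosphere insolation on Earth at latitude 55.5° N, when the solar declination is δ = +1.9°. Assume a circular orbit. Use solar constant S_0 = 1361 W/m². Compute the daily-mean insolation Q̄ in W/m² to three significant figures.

cos h₀ = −tan(+55.5°) tan(+1.900°) = -0.0483, h₀ = 1.6191 rad.
Bracket: h₀ sin ϕ sin δ + cos ϕ cos δ sin h₀ = 1.6191×0.82413×0.03316 + 0.56641×0.99945×0.99883 = 0.044247 + 0.565436 = 0.609683.
Q̄ = (S_0/π) × [bracket] = (1361/π) × 0.609683 = 264.1 W/m².

Q̄ ≈ 264 W/m²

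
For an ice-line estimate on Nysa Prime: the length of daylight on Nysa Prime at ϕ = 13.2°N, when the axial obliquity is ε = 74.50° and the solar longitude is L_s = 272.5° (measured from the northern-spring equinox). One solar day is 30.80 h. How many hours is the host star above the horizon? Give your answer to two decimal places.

Solar declination: sin δ = sin ε · sin L_s = sin 74.50° × sin 272.5° = -0.96271, so δ = -74.305°.
cos h₀ = −tan ϕ · tan δ = −tan(+13.2°) × tan(-74.305°) = 0.8347, so h₀ = 0.5832 rad = 33.42°.
Daylight = 2h₀/(2π) × 30.80 h = (0.5832/π) × 30.80 = 5.72 h.

5.72 h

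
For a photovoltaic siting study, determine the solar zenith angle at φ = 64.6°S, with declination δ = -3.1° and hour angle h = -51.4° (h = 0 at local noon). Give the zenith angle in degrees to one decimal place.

cos θ_z = sin φ sin δ + cos φ cos δ cos h = 0.048851 + 0.267212 = 0.316063.
θ_z = arccos(0.316063) = 71.6°.

θ_z = 71.6°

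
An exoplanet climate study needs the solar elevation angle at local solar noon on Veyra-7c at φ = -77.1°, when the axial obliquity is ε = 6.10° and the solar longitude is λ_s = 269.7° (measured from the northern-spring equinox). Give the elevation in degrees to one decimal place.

19.0°

Solar declination: sin δ = sin ε · sin λ_s = sin 6.10° × sin 269.7° = -0.10626, so δ = -6.100°.
At local noon the hour angle is zero, so the zenith angle equals |φ − δ| = |-77.1° − (-6.100°)| = 71.000°.
Elevation = 90° − 71.000° = 19.0°.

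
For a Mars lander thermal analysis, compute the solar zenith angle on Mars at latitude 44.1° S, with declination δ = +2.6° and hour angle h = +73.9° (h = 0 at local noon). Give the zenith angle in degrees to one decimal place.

cos θ_z = sin ϕ sin δ + cos ϕ cos δ cos h = -0.031569 + 0.198942 = 0.167373.
θ_z = arccos(0.167373) = 80.4°.

θ_z = 80.4°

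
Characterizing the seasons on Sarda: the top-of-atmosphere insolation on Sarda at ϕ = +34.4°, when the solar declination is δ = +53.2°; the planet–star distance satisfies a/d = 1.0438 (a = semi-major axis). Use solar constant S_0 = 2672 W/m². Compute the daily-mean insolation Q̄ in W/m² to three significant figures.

cos h₀ = −tan(+34.4°) tan(+53.200°) = -0.9153, h₀ = 2.7270 rad.
Bracket: h₀ sin ϕ sin δ + cos ϕ cos δ sin h₀ = 2.7270×0.56497×0.80073 + 0.82511×0.59902×0.40283 = 1.233663 + 0.199102 = 1.432765.
Inverse-square distance factor (a/d)² = 1.0438² = 1.089518.
Q̄ = (S_0/π) × 1.089518 × [bracket] = (2672/π) × 1.089518 × 1.432765 = 1328 W/m².

Q̄ ≈ 1.33e+03 W/m²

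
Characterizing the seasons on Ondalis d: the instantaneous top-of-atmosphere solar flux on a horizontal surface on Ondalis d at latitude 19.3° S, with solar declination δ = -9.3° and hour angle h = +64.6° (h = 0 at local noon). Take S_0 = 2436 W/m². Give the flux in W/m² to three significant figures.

cos θ_z = sin ϕ sin δ + cos ϕ cos δ cos h = 0.053412 + 0.399508 = 0.452920.
Flux = S_0 · cos θ_z = 2436 × 0.452920 = 1103 W/m².

1.10e+03 W/m²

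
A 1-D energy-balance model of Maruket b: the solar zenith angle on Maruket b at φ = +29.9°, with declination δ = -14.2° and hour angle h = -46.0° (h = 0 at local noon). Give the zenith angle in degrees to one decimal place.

θ_z = 62.5°

cos θ_z = sin φ sin δ + cos φ cos δ cos h = -0.122283 + 0.583797 = 0.461514.
θ_z = arccos(0.461514) = 62.5°.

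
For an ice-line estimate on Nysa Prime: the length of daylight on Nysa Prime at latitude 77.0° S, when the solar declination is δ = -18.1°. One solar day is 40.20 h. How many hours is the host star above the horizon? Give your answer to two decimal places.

40.20 h

Sunrise equation: cos h₀ = −tan ϕ · tan δ = -1.4157 ≤ −1, so the host star never sets (polar day) and h₀ = π.
Daylight = 2h₀/(2π) × 40.20 h = (3.1416/π) × 40.20 = 40.20 h.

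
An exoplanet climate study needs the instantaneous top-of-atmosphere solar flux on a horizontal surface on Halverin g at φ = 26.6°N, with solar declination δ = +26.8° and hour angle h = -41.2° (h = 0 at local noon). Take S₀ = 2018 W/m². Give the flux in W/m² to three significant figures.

1.62e+03 W/m²

cos θ_z = sin φ sin δ + cos φ cos δ cos h = 0.201885 + 0.600509 = 0.802394.
Flux = S₀ · cos θ_z = 2018 × 0.802394 = 1619 W/m².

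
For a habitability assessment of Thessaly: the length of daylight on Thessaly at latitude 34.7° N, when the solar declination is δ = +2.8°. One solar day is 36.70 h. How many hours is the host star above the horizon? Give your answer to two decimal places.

18.75 h

cos h₀ = −tan ϕ · tan δ = −tan(+34.7°) × tan(+2.800°) = -0.0339, so h₀ = 1.6047 rad = 91.94°.
Daylight = 2h₀/(2π) × 36.70 h = (1.6047/π) × 36.70 = 18.75 h.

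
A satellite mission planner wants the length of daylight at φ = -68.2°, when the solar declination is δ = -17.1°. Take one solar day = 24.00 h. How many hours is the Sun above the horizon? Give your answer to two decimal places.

18.70 h

cos H₀ = −tan φ · tan δ = −tan(-68.2°) × tan(-17.100°) = -0.7692, so H₀ = 2.4483 rad = 140.28°.
Daylight = 2H₀/(2π) × 24.00 h = (2.4483/π) × 24.00 = 18.70 h.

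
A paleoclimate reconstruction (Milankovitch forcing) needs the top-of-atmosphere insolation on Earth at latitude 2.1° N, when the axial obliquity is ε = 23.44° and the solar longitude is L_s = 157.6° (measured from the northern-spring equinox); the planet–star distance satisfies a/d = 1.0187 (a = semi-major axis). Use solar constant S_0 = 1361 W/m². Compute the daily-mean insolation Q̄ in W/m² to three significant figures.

Q̄ ≈ 448 W/m²

Solar declination: sin δ = sin ε · sin L_s = sin 23.44° × sin 157.6° = 0.15159, so δ = +8.719°.
cos h₀ = −tan(+2.1°) tan(+8.719°) = -0.0056, h₀ = 1.5764 rad.
Bracket: h₀ sin ϕ sin δ + cos ϕ cos δ sin h₀ = 1.5764×0.03664×0.15159 + 0.99933×0.98844×0.99998 = 0.008756 + 0.987758 = 0.996514.
Inverse-square distance factor (a/d)² = 1.0187² = 1.037750.
Q̄ = (S_0/π) × 1.037750 × [bracket] = (1361/π) × 1.037750 × 0.996514 = 448.0 W/m².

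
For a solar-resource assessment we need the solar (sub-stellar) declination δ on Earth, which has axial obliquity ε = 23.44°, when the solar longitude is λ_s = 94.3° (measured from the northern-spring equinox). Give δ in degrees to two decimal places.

δ = +23.37°

sin δ = sin ε · sin λ_s = sin 23.44° × sin 94.3° = 0.396669.
δ = arcsin(0.396669) = +23.37°.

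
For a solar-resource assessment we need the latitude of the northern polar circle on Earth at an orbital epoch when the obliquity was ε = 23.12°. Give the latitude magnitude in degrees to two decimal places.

The polar circle is the lowest latitude that experiences at least one full rotation of continuous daylight at the northern-summer solstice; it lies at |φ| = 90° − ε = 90° − 23.12° = 66.88°.

66.88°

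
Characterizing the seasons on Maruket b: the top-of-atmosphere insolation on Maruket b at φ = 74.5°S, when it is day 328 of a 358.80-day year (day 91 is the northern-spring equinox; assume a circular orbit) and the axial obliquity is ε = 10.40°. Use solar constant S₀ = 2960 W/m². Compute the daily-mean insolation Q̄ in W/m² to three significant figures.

Solar longitude: λ_s = 360° × (328 − 91)/358.80 = 237.793°.
sin δ = sin 10.40° × sin 237.793° = -0.15274, so δ = -8.786°.
cos H₀ = −tan(-74.5°) tan(-8.786°) = -0.5573, H₀ = 2.1619 rad.
Bracket: H₀ sin φ sin δ + cos φ cos δ sin H₀ = 2.1619×-0.96363×-0.15274 + 0.26724×0.98827×0.83031 = 0.318199 + 0.219289 = 0.537488.
Q̄ = (S₀/π) × [bracket] = (2960/π) × 0.537488 = 506.4 W/m².

Q̄ ≈ 506 W/m²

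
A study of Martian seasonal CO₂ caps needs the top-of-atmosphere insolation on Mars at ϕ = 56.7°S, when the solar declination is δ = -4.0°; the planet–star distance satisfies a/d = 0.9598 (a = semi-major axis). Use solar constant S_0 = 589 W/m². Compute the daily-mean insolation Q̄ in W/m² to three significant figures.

cos h₀ = −tan(-56.7°) tan(-4.000°) = -0.1065, h₀ = 1.6775 rad.
Bracket: h₀ sin ϕ sin δ + cos ϕ cos δ sin h₀ = 1.6775×-0.83581×-0.06976 + 0.54902×0.99756×0.99432 = 0.097808 + 0.544570 = 0.642378.
Inverse-square distance factor (a/d)² = 0.9598² = 0.921216.
Q̄ = (S_0/π) × 0.921216 × [bracket] = (589/π) × 0.921216 × 0.642378 = 110.9 W/m².

Q̄ ≈ 111 W/m²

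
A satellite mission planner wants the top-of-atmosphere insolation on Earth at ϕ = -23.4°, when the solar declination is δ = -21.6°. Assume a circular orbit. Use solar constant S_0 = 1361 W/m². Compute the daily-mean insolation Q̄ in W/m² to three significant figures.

cos h₀ = −tan(-23.4°) tan(-21.600°) = -0.1713, h₀ = 1.7430 rad.
Bracket: h₀ sin ϕ sin δ + cos ϕ cos δ sin h₀ = 1.7430×-0.39715×-0.36812 + 0.91775×0.92978×0.98521 = 0.254825 + 0.840685 = 1.095510.
Q̄ = (S_0/π) × [bracket] = (1361/π) × 1.095510 = 474.6 W/m².

Q̄ ≈ 475 W/m²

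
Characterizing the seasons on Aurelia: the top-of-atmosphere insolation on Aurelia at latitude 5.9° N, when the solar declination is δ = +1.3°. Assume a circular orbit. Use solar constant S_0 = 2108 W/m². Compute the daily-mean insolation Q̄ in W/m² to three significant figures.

Q̄ ≈ 670 W/m²

cos h₀ = −tan(+5.9°) tan(+1.300°) = -0.0023, h₀ = 1.5731 rad.
Bracket: h₀ sin ϕ sin δ + cos ϕ cos δ sin h₀ = 1.5731×0.10279×0.02269 + 0.99470×0.99974×1.00000 = 0.003669 + 0.994441 = 0.998110.
Q̄ = (S_0/π) × [bracket] = (2108/π) × 0.998110 = 669.7 W/m².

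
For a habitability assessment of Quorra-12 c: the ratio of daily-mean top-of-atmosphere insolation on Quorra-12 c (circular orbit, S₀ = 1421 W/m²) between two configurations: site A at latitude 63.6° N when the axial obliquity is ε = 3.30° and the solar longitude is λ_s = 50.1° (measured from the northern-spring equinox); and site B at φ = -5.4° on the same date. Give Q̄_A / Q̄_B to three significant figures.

Q̄_A / Q̄_B ≈ 0.514

— Configuration A (φ=+63.6°):
Solar declination: sin δ = sin ε · sin λ_s = sin 3.30° × sin 50.1° = 0.04416, so δ = +2.531°.
cos H₀ = −tan(+63.6°) tan(+2.531°) = -0.0890, H₀ = 1.6600 rad.
Bracket: H₀ sin φ sin δ + cos φ cos δ sin H₀ = 1.6600×0.89571×0.04416 + 0.44464×0.99902×0.99603 = 0.065661 + 0.442441 = 0.508102.
Q̄ = (S₀/π) × [bracket] = (1421/π) × 0.508102 = 229.82 W/m².
— Configuration B (φ=-5.4°):
cos H₀ = −tan(-5.4°) tan(+2.531°) = 0.0042, H₀ = 1.5666 rad.
Bracket: H₀ sin φ sin δ + cos φ cos δ sin H₀ = 1.5666×-0.09411×0.04416 + 0.99556×0.99902×0.99999 = -0.006511 + 0.994574 = 0.988063.
Q̄ = (S₀/π) × [bracket] = (1421/π) × 0.988063 = 446.92 W/m².
Ratio Q̄_A / Q̄_B = 229.82 / 446.92 = 0.5142.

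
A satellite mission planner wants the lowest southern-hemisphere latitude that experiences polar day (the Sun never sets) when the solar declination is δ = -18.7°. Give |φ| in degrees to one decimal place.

|φ| = 71.3°

Polar day requires cos H₀ = −tan φ tan δ ≤ −1, i.e. tan φ tan δ ≥ 1.
The boundary is |tan φ| · |tan δ| = 1, so |φ| = 90° − |δ| = 90° − 18.7° = 71.3° in the southern hemisphere.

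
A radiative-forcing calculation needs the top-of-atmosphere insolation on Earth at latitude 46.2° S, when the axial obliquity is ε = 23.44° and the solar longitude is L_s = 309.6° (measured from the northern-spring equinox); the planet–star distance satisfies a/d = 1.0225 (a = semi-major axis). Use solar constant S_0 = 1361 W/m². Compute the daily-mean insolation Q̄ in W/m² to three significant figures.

Q̄ ≈ 473 W/m²

Solar declination: sin δ = sin ε · sin L_s = sin 23.44° × sin 309.6° = -0.30650, so δ = -17.849°.
cos h₀ = −tan(-46.2°) tan(-17.849°) = -0.3358, h₀ = 1.9132 rad.
Bracket: h₀ sin ϕ sin δ + cos ϕ cos δ sin h₀ = 1.9132×-0.72176×-0.30650 + 0.69214×0.95187×0.94194 = 0.423237 + 0.620576 = 1.043813.
Inverse-square distance factor (a/d)² = 1.0225² = 1.045506.
Q̄ = (S_0/π) × 1.045506 × [bracket] = (1361/π) × 1.045506 × 1.043813 = 472.8 W/m².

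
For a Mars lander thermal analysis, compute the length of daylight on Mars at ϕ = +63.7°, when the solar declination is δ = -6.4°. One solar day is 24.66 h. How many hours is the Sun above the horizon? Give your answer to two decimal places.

10.53 h

cos h₀ = −tan ϕ · tan δ = −tan(+63.7°) × tan(-6.400°) = 0.2270, so h₀ = 1.3418 rad = 76.88°.
Daylight = 2h₀/(2π) × 24.66 h = (1.3418/π) × 24.66 = 10.53 h.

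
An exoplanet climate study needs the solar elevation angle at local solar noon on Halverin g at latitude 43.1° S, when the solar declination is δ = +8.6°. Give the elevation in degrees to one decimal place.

38.3°

At local noon the hour angle is zero, so the zenith angle equals |φ − δ| = |-43.1° − (+8.600°)| = 51.700°.
Elevation = 90° − 51.700° = 38.3°.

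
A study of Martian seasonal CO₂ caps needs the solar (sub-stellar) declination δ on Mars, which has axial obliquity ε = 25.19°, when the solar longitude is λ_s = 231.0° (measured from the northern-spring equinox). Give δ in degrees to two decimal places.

δ = -19.32°

sin δ = sin ε · sin λ_s = sin 25.19° × sin 231.0° = -0.330770.
δ = arcsin(-0.330770) = -19.32°.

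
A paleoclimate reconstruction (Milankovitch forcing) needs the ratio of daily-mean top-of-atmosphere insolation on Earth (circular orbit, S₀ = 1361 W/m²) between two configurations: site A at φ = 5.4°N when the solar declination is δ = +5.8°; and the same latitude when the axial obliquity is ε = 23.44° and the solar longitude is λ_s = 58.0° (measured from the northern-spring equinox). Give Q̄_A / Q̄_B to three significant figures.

Q̄_A / Q̄_B ≈ 1.02

— Configuration A (φ=+5.4°):
cos H₀ = −tan(+5.4°) tan(+5.800°) = -0.0096, H₀ = 1.5804 rad.
Bracket: H₀ sin φ sin δ + cos φ cos δ sin H₀ = 1.5804×0.09411×0.10106 + 0.99556×0.99488×0.99995 = 0.015031 + 0.990413 = 1.005444.
Q̄ = (S₀/π) × [bracket] = (1361/π) × 1.005444 = 435.58 W/m².
— Configuration B (φ=+5.4°):
Solar declination: sin δ = sin ε · sin λ_s = sin 23.44° × sin 58.0° = 0.33734, so δ = +19.715°.
cos H₀ = −tan(+5.4°) tan(+19.715°) = -0.0339, H₀ = 1.6047 rad.
Bracket: H₀ sin φ sin δ + cos φ cos δ sin H₀ = 1.6047×0.09411×0.33734 + 0.99556×0.94138×0.99943 = 0.050945 + 0.936666 = 0.987611.
Q̄ = (S₀/π) × [bracket] = (1361/π) × 0.987611 = 427.85 W/m².
Ratio Q̄_A / Q̄_B = 435.58 / 427.85 = 1.018.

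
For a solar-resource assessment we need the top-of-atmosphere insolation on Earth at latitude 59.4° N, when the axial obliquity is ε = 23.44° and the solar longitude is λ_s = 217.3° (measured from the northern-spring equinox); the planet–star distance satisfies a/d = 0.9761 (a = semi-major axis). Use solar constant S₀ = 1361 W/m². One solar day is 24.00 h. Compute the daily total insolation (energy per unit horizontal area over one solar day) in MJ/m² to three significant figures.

7.57 MJ/m²

Solar declination: sin δ = sin ε · sin λ_s = sin 23.44° × sin 217.3° = -0.24106, so δ = -13.949°.
cos H₀ = −tan(+59.4°) tan(-13.949°) = 0.4200, H₀ = 1.1374 rad.
Bracket: H₀ sin φ sin δ + cos φ cos δ sin H₀ = 1.1374×0.86074×-0.24106 + 0.50904×0.97051×0.90753 = -0.235999 + 0.448346 = 0.212347.
Inverse-square distance factor (a/d)² = 0.9761² = 0.952771.
Q̄ = (S₀/π) × 0.952771 × [bracket] = (1361/π) × 0.952771 × 0.212347 = 87.648 W/m².
Daily total = Q̄ × 24.00 h × 3600 s/h = 87.648 × 24.00 × 3600 / 10⁶ = 7.573 MJ/m².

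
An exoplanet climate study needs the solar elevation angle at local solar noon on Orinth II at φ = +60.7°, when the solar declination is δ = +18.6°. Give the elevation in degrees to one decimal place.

At local noon the hour angle is zero, so the zenith angle equals |φ − δ| = |+60.7° − (+18.600°)| = 42.100°.
Elevation = 90° − 42.100° = 47.9°.

47.9°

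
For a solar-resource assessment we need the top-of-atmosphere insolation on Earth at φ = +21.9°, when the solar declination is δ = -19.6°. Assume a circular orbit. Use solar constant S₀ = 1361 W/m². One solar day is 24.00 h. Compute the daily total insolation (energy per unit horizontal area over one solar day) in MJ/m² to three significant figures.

25.7 MJ/m²

cos H₀ = −tan(+21.9°) tan(-19.600°) = 0.1431, H₀ = 1.4272 rad.
Bracket: H₀ sin φ sin δ + cos φ cos δ sin H₀ = 1.4272×0.37299×-0.33545 + 0.92784×0.94206×0.98970 = -0.178571 + 0.865078 = 0.686507.
Q̄ = (S₀/π) × [bracket] = (1361/π) × 0.686507 = 297.41 W/m².
Daily total = Q̄ × 24.00 h × 3600 s/h = 297.41 × 24.00 × 3600 / 10⁶ = 25.70 MJ/m².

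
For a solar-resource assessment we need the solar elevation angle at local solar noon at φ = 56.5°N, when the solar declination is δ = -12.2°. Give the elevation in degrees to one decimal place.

21.3°

At local noon the hour angle is zero, so the zenith angle equals |φ − δ| = |+56.5° − (-12.200°)| = 68.700°.
Elevation = 90° − 68.700° = 21.3°.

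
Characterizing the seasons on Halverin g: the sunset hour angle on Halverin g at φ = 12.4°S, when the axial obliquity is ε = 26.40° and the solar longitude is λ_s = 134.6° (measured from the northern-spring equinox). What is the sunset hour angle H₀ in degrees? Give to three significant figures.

H₀ = 85.8°

Solar declination: sin δ = sin ε · sin λ_s = sin 26.40° × sin 134.6° = 0.31659, so δ = +18.457°.
cos H₀ = −tan φ · tan δ = −tan(-12.4°) × tan(+18.457°) = 0.0734, so H₀ = 1.4973 rad = 85.79°.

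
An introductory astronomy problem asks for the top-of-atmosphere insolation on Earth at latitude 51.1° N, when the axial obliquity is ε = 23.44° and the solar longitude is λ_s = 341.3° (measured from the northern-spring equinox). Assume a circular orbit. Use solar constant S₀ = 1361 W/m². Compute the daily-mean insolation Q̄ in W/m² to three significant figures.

Solar declination: sin δ = sin ε · sin λ_s = sin 23.44° × sin 341.3° = -0.12754, so δ = -7.327°.
cos H₀ = −tan(+51.1°) tan(-7.327°) = 0.1594, H₀ = 1.4108 rad.
Bracket: H₀ sin φ sin δ + cos φ cos δ sin H₀ = 1.4108×0.77824×-0.12754 + 0.62796×0.99183×0.98722 = -0.140031 + 0.614870 = 0.474839.
Q̄ = (S₀/π) × [bracket] = (1361/π) × 0.474839 = 205.7 W/m².

Q̄ ≈ 206 W/m²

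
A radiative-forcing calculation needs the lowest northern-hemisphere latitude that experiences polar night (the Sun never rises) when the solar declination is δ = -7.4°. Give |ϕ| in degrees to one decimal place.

|ϕ| = 82.6°

Polar night requires cos h₀ = −tan ϕ tan δ ≥ 1, i.e. tan ϕ tan δ ≤ −1.
The boundary is |tan ϕ| · |tan δ| = 1, so |ϕ| = 90° − |δ| = 90° − 7.4° = 82.6° in the northern hemisphere.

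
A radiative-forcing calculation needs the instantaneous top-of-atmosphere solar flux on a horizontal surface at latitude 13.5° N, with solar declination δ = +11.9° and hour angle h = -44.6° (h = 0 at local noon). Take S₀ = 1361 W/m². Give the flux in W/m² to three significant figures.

cos θ_z = sin φ sin δ + cos φ cos δ cos h = 0.048137 + 0.677473 = 0.725610.
Flux = S₀ · cos θ_z = 1361 × 0.725610 = 987.6 W/m².

988 W/m²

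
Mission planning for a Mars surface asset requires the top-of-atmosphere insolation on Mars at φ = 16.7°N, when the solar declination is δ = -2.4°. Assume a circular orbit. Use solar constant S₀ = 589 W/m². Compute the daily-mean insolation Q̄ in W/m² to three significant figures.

cos H₀ = −tan(+16.7°) tan(-2.400°) = 0.0126, H₀ = 1.5582 rad.
Bracket: H₀ sin φ sin δ + cos φ cos δ sin H₀ = 1.5582×0.28736×-0.04188 + 0.95782×0.99912×0.99992 = -0.018752 + 0.956901 = 0.938149.
Q̄ = (S₀/π) × [bracket] = (589/π) × 0.938149 = 175.9 W/m².

Q̄ ≈ 176 W/m²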